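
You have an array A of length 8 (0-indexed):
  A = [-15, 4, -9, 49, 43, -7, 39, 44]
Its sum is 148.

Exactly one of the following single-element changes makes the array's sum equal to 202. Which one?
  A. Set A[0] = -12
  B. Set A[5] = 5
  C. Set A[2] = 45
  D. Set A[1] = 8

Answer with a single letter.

Answer: C

Derivation:
Option A: A[0] -15->-12, delta=3, new_sum=148+(3)=151
Option B: A[5] -7->5, delta=12, new_sum=148+(12)=160
Option C: A[2] -9->45, delta=54, new_sum=148+(54)=202 <-- matches target
Option D: A[1] 4->8, delta=4, new_sum=148+(4)=152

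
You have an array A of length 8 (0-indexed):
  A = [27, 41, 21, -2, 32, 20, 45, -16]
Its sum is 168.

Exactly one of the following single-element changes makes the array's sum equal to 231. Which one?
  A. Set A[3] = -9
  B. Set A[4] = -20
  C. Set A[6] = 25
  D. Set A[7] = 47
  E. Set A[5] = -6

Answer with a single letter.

Answer: D

Derivation:
Option A: A[3] -2->-9, delta=-7, new_sum=168+(-7)=161
Option B: A[4] 32->-20, delta=-52, new_sum=168+(-52)=116
Option C: A[6] 45->25, delta=-20, new_sum=168+(-20)=148
Option D: A[7] -16->47, delta=63, new_sum=168+(63)=231 <-- matches target
Option E: A[5] 20->-6, delta=-26, new_sum=168+(-26)=142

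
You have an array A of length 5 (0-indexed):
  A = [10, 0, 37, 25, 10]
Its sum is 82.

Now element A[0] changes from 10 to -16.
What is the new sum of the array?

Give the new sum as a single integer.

Answer: 56

Derivation:
Old value at index 0: 10
New value at index 0: -16
Delta = -16 - 10 = -26
New sum = old_sum + delta = 82 + (-26) = 56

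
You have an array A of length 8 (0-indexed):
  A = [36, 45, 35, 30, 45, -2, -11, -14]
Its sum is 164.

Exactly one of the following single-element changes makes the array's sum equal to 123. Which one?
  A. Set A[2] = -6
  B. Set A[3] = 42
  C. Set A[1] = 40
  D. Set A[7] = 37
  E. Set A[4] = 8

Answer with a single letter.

Option A: A[2] 35->-6, delta=-41, new_sum=164+(-41)=123 <-- matches target
Option B: A[3] 30->42, delta=12, new_sum=164+(12)=176
Option C: A[1] 45->40, delta=-5, new_sum=164+(-5)=159
Option D: A[7] -14->37, delta=51, new_sum=164+(51)=215
Option E: A[4] 45->8, delta=-37, new_sum=164+(-37)=127

Answer: A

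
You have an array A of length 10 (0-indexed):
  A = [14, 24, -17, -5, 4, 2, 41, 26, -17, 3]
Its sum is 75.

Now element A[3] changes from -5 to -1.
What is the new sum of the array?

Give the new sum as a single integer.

Old value at index 3: -5
New value at index 3: -1
Delta = -1 - -5 = 4
New sum = old_sum + delta = 75 + (4) = 79

Answer: 79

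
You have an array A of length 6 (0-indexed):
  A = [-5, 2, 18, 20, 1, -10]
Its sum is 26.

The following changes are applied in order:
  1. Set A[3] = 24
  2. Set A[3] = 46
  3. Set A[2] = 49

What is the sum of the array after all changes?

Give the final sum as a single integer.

Initial sum: 26
Change 1: A[3] 20 -> 24, delta = 4, sum = 30
Change 2: A[3] 24 -> 46, delta = 22, sum = 52
Change 3: A[2] 18 -> 49, delta = 31, sum = 83

Answer: 83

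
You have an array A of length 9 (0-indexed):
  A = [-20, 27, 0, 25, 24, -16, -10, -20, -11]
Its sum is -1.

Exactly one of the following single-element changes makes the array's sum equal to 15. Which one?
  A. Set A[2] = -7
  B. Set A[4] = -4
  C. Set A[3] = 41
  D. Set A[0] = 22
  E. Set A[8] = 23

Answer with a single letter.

Answer: C

Derivation:
Option A: A[2] 0->-7, delta=-7, new_sum=-1+(-7)=-8
Option B: A[4] 24->-4, delta=-28, new_sum=-1+(-28)=-29
Option C: A[3] 25->41, delta=16, new_sum=-1+(16)=15 <-- matches target
Option D: A[0] -20->22, delta=42, new_sum=-1+(42)=41
Option E: A[8] -11->23, delta=34, new_sum=-1+(34)=33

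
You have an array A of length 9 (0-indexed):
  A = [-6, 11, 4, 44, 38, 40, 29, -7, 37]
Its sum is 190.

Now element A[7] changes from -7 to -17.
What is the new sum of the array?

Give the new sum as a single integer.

Old value at index 7: -7
New value at index 7: -17
Delta = -17 - -7 = -10
New sum = old_sum + delta = 190 + (-10) = 180

Answer: 180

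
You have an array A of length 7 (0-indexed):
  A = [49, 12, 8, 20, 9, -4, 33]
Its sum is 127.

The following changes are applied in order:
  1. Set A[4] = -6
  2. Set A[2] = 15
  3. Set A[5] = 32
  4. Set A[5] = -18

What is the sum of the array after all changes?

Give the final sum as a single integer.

Answer: 105

Derivation:
Initial sum: 127
Change 1: A[4] 9 -> -6, delta = -15, sum = 112
Change 2: A[2] 8 -> 15, delta = 7, sum = 119
Change 3: A[5] -4 -> 32, delta = 36, sum = 155
Change 4: A[5] 32 -> -18, delta = -50, sum = 105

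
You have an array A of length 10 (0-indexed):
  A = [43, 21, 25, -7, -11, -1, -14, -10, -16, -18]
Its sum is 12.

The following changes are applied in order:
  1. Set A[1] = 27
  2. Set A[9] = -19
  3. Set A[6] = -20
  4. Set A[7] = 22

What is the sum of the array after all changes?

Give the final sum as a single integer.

Answer: 43

Derivation:
Initial sum: 12
Change 1: A[1] 21 -> 27, delta = 6, sum = 18
Change 2: A[9] -18 -> -19, delta = -1, sum = 17
Change 3: A[6] -14 -> -20, delta = -6, sum = 11
Change 4: A[7] -10 -> 22, delta = 32, sum = 43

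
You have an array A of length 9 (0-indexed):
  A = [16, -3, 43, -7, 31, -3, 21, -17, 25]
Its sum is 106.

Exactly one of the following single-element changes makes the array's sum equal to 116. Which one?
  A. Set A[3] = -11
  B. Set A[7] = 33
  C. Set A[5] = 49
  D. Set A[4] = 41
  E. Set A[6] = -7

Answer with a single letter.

Answer: D

Derivation:
Option A: A[3] -7->-11, delta=-4, new_sum=106+(-4)=102
Option B: A[7] -17->33, delta=50, new_sum=106+(50)=156
Option C: A[5] -3->49, delta=52, new_sum=106+(52)=158
Option D: A[4] 31->41, delta=10, new_sum=106+(10)=116 <-- matches target
Option E: A[6] 21->-7, delta=-28, new_sum=106+(-28)=78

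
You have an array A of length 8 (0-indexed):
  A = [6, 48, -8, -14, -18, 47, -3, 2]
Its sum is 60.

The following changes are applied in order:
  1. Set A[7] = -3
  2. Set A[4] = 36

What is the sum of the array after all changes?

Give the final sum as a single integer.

Initial sum: 60
Change 1: A[7] 2 -> -3, delta = -5, sum = 55
Change 2: A[4] -18 -> 36, delta = 54, sum = 109

Answer: 109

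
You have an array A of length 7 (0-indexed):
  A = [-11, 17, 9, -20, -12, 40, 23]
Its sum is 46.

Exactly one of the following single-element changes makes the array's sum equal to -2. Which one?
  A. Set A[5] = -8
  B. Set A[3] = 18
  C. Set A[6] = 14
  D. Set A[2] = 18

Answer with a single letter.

Option A: A[5] 40->-8, delta=-48, new_sum=46+(-48)=-2 <-- matches target
Option B: A[3] -20->18, delta=38, new_sum=46+(38)=84
Option C: A[6] 23->14, delta=-9, new_sum=46+(-9)=37
Option D: A[2] 9->18, delta=9, new_sum=46+(9)=55

Answer: A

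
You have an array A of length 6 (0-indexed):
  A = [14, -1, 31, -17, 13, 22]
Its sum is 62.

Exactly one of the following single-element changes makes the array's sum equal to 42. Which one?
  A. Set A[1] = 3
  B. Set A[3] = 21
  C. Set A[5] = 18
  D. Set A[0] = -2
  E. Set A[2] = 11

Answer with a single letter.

Answer: E

Derivation:
Option A: A[1] -1->3, delta=4, new_sum=62+(4)=66
Option B: A[3] -17->21, delta=38, new_sum=62+(38)=100
Option C: A[5] 22->18, delta=-4, new_sum=62+(-4)=58
Option D: A[0] 14->-2, delta=-16, new_sum=62+(-16)=46
Option E: A[2] 31->11, delta=-20, new_sum=62+(-20)=42 <-- matches target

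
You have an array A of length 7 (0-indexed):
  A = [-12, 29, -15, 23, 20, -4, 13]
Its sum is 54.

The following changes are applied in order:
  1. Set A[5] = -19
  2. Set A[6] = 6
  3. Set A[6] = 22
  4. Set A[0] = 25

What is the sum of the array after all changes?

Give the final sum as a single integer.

Answer: 85

Derivation:
Initial sum: 54
Change 1: A[5] -4 -> -19, delta = -15, sum = 39
Change 2: A[6] 13 -> 6, delta = -7, sum = 32
Change 3: A[6] 6 -> 22, delta = 16, sum = 48
Change 4: A[0] -12 -> 25, delta = 37, sum = 85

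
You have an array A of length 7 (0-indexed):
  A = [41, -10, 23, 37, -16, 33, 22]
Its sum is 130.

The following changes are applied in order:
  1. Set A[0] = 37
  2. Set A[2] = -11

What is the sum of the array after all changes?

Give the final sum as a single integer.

Initial sum: 130
Change 1: A[0] 41 -> 37, delta = -4, sum = 126
Change 2: A[2] 23 -> -11, delta = -34, sum = 92

Answer: 92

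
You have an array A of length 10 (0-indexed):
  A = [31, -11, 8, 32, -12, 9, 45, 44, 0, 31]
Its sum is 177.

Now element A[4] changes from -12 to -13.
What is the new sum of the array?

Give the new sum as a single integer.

Old value at index 4: -12
New value at index 4: -13
Delta = -13 - -12 = -1
New sum = old_sum + delta = 177 + (-1) = 176

Answer: 176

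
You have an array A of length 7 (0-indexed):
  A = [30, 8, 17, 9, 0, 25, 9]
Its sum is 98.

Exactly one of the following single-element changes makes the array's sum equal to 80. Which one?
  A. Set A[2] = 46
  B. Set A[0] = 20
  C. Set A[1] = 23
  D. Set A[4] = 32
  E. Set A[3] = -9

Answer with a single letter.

Answer: E

Derivation:
Option A: A[2] 17->46, delta=29, new_sum=98+(29)=127
Option B: A[0] 30->20, delta=-10, new_sum=98+(-10)=88
Option C: A[1] 8->23, delta=15, new_sum=98+(15)=113
Option D: A[4] 0->32, delta=32, new_sum=98+(32)=130
Option E: A[3] 9->-9, delta=-18, new_sum=98+(-18)=80 <-- matches target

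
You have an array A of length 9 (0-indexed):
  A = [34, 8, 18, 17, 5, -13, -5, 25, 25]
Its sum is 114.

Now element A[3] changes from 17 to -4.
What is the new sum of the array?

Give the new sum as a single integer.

Old value at index 3: 17
New value at index 3: -4
Delta = -4 - 17 = -21
New sum = old_sum + delta = 114 + (-21) = 93

Answer: 93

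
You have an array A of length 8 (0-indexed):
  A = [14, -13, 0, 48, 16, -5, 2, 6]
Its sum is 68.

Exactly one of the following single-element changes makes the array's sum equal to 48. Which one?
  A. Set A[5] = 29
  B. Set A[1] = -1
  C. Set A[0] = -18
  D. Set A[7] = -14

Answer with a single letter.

Answer: D

Derivation:
Option A: A[5] -5->29, delta=34, new_sum=68+(34)=102
Option B: A[1] -13->-1, delta=12, new_sum=68+(12)=80
Option C: A[0] 14->-18, delta=-32, new_sum=68+(-32)=36
Option D: A[7] 6->-14, delta=-20, new_sum=68+(-20)=48 <-- matches target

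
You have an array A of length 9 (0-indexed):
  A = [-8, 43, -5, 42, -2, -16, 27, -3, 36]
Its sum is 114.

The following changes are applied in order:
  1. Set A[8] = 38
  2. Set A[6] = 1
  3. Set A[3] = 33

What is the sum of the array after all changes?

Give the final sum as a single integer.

Initial sum: 114
Change 1: A[8] 36 -> 38, delta = 2, sum = 116
Change 2: A[6] 27 -> 1, delta = -26, sum = 90
Change 3: A[3] 42 -> 33, delta = -9, sum = 81

Answer: 81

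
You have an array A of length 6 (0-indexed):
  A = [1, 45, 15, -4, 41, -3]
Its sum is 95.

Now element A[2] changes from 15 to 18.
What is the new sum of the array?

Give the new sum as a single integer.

Old value at index 2: 15
New value at index 2: 18
Delta = 18 - 15 = 3
New sum = old_sum + delta = 95 + (3) = 98

Answer: 98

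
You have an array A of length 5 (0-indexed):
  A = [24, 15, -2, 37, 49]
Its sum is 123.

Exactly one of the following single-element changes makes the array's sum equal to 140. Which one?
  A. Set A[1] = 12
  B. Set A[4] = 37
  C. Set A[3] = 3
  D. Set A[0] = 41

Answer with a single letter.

Answer: D

Derivation:
Option A: A[1] 15->12, delta=-3, new_sum=123+(-3)=120
Option B: A[4] 49->37, delta=-12, new_sum=123+(-12)=111
Option C: A[3] 37->3, delta=-34, new_sum=123+(-34)=89
Option D: A[0] 24->41, delta=17, new_sum=123+(17)=140 <-- matches target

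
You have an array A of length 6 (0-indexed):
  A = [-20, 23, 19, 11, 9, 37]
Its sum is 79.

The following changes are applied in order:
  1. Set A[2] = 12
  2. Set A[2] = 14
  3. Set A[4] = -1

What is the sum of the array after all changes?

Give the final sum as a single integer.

Answer: 64

Derivation:
Initial sum: 79
Change 1: A[2] 19 -> 12, delta = -7, sum = 72
Change 2: A[2] 12 -> 14, delta = 2, sum = 74
Change 3: A[4] 9 -> -1, delta = -10, sum = 64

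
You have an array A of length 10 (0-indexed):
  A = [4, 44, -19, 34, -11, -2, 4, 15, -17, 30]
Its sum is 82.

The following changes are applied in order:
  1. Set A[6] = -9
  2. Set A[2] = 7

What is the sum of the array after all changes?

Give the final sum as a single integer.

Answer: 95

Derivation:
Initial sum: 82
Change 1: A[6] 4 -> -9, delta = -13, sum = 69
Change 2: A[2] -19 -> 7, delta = 26, sum = 95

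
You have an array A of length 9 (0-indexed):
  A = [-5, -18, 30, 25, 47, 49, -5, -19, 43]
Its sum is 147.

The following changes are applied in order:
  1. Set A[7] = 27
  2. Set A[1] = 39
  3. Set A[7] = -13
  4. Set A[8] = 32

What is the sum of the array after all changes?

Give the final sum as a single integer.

Answer: 199

Derivation:
Initial sum: 147
Change 1: A[7] -19 -> 27, delta = 46, sum = 193
Change 2: A[1] -18 -> 39, delta = 57, sum = 250
Change 3: A[7] 27 -> -13, delta = -40, sum = 210
Change 4: A[8] 43 -> 32, delta = -11, sum = 199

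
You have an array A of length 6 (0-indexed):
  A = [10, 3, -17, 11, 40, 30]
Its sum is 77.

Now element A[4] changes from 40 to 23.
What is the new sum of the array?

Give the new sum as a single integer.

Answer: 60

Derivation:
Old value at index 4: 40
New value at index 4: 23
Delta = 23 - 40 = -17
New sum = old_sum + delta = 77 + (-17) = 60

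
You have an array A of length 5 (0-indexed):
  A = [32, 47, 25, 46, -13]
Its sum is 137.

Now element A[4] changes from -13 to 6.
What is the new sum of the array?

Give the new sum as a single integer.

Answer: 156

Derivation:
Old value at index 4: -13
New value at index 4: 6
Delta = 6 - -13 = 19
New sum = old_sum + delta = 137 + (19) = 156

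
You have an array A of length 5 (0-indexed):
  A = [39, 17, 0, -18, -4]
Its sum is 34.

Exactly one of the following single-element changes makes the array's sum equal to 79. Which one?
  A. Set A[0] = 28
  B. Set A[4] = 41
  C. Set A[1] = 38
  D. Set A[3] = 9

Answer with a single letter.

Option A: A[0] 39->28, delta=-11, new_sum=34+(-11)=23
Option B: A[4] -4->41, delta=45, new_sum=34+(45)=79 <-- matches target
Option C: A[1] 17->38, delta=21, new_sum=34+(21)=55
Option D: A[3] -18->9, delta=27, new_sum=34+(27)=61

Answer: B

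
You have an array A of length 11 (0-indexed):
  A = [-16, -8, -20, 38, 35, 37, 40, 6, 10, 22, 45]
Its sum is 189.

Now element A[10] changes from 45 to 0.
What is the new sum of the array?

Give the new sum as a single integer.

Answer: 144

Derivation:
Old value at index 10: 45
New value at index 10: 0
Delta = 0 - 45 = -45
New sum = old_sum + delta = 189 + (-45) = 144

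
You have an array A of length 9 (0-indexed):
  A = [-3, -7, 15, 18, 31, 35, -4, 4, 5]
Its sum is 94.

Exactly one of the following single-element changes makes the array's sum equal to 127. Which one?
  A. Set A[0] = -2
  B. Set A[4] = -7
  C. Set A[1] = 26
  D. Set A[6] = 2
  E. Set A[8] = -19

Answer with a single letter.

Option A: A[0] -3->-2, delta=1, new_sum=94+(1)=95
Option B: A[4] 31->-7, delta=-38, new_sum=94+(-38)=56
Option C: A[1] -7->26, delta=33, new_sum=94+(33)=127 <-- matches target
Option D: A[6] -4->2, delta=6, new_sum=94+(6)=100
Option E: A[8] 5->-19, delta=-24, new_sum=94+(-24)=70

Answer: C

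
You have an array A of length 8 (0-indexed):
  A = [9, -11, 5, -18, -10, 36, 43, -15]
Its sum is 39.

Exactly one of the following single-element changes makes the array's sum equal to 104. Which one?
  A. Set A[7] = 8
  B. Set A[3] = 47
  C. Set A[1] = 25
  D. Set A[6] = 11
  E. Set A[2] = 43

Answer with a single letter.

Answer: B

Derivation:
Option A: A[7] -15->8, delta=23, new_sum=39+(23)=62
Option B: A[3] -18->47, delta=65, new_sum=39+(65)=104 <-- matches target
Option C: A[1] -11->25, delta=36, new_sum=39+(36)=75
Option D: A[6] 43->11, delta=-32, new_sum=39+(-32)=7
Option E: A[2] 5->43, delta=38, new_sum=39+(38)=77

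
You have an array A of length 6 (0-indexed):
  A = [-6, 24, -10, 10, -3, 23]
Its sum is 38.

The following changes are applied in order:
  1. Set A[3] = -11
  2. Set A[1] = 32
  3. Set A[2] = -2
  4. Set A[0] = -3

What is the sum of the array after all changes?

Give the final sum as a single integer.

Initial sum: 38
Change 1: A[3] 10 -> -11, delta = -21, sum = 17
Change 2: A[1] 24 -> 32, delta = 8, sum = 25
Change 3: A[2] -10 -> -2, delta = 8, sum = 33
Change 4: A[0] -6 -> -3, delta = 3, sum = 36

Answer: 36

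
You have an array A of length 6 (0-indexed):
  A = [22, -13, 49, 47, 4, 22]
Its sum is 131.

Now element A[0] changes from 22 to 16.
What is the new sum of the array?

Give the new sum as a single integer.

Answer: 125

Derivation:
Old value at index 0: 22
New value at index 0: 16
Delta = 16 - 22 = -6
New sum = old_sum + delta = 131 + (-6) = 125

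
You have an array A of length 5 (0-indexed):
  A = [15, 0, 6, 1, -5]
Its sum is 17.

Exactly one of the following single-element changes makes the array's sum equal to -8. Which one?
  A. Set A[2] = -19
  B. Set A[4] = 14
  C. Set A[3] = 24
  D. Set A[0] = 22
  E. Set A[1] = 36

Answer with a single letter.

Answer: A

Derivation:
Option A: A[2] 6->-19, delta=-25, new_sum=17+(-25)=-8 <-- matches target
Option B: A[4] -5->14, delta=19, new_sum=17+(19)=36
Option C: A[3] 1->24, delta=23, new_sum=17+(23)=40
Option D: A[0] 15->22, delta=7, new_sum=17+(7)=24
Option E: A[1] 0->36, delta=36, new_sum=17+(36)=53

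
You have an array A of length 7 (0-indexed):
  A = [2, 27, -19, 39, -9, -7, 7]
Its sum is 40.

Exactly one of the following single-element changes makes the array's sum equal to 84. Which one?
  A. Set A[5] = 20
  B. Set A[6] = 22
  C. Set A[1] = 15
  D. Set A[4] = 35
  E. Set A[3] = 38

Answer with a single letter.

Option A: A[5] -7->20, delta=27, new_sum=40+(27)=67
Option B: A[6] 7->22, delta=15, new_sum=40+(15)=55
Option C: A[1] 27->15, delta=-12, new_sum=40+(-12)=28
Option D: A[4] -9->35, delta=44, new_sum=40+(44)=84 <-- matches target
Option E: A[3] 39->38, delta=-1, new_sum=40+(-1)=39

Answer: D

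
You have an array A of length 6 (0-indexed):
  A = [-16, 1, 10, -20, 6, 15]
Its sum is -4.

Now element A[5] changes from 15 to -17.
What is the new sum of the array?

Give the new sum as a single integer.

Old value at index 5: 15
New value at index 5: -17
Delta = -17 - 15 = -32
New sum = old_sum + delta = -4 + (-32) = -36

Answer: -36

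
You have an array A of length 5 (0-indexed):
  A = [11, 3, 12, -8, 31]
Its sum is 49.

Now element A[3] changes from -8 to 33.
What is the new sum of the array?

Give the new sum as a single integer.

Answer: 90

Derivation:
Old value at index 3: -8
New value at index 3: 33
Delta = 33 - -8 = 41
New sum = old_sum + delta = 49 + (41) = 90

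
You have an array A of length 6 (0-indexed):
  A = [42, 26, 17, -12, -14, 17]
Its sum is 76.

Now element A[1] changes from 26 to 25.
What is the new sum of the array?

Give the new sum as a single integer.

Answer: 75

Derivation:
Old value at index 1: 26
New value at index 1: 25
Delta = 25 - 26 = -1
New sum = old_sum + delta = 76 + (-1) = 75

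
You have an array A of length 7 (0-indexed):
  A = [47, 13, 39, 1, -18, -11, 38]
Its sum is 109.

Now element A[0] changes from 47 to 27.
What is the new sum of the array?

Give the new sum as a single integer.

Answer: 89

Derivation:
Old value at index 0: 47
New value at index 0: 27
Delta = 27 - 47 = -20
New sum = old_sum + delta = 109 + (-20) = 89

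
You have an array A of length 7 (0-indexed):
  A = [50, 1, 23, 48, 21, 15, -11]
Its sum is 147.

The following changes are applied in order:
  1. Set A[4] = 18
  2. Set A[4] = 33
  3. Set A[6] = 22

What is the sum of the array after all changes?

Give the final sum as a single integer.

Answer: 192

Derivation:
Initial sum: 147
Change 1: A[4] 21 -> 18, delta = -3, sum = 144
Change 2: A[4] 18 -> 33, delta = 15, sum = 159
Change 3: A[6] -11 -> 22, delta = 33, sum = 192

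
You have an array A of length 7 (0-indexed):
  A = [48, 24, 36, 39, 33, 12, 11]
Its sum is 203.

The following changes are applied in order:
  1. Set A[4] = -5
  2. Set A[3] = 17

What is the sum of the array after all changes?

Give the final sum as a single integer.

Initial sum: 203
Change 1: A[4] 33 -> -5, delta = -38, sum = 165
Change 2: A[3] 39 -> 17, delta = -22, sum = 143

Answer: 143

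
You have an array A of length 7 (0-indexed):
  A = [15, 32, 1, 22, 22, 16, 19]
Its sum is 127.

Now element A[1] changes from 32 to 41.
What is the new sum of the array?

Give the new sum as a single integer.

Old value at index 1: 32
New value at index 1: 41
Delta = 41 - 32 = 9
New sum = old_sum + delta = 127 + (9) = 136

Answer: 136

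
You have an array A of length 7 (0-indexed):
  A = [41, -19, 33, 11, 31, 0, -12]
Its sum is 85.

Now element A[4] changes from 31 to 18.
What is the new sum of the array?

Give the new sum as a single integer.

Answer: 72

Derivation:
Old value at index 4: 31
New value at index 4: 18
Delta = 18 - 31 = -13
New sum = old_sum + delta = 85 + (-13) = 72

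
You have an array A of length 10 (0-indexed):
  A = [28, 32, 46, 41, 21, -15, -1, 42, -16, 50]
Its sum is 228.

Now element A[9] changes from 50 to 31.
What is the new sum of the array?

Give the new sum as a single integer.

Answer: 209

Derivation:
Old value at index 9: 50
New value at index 9: 31
Delta = 31 - 50 = -19
New sum = old_sum + delta = 228 + (-19) = 209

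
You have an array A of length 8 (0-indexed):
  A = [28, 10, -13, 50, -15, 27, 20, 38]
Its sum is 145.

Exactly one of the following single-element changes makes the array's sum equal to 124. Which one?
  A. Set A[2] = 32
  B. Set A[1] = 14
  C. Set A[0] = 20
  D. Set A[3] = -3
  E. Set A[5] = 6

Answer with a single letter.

Answer: E

Derivation:
Option A: A[2] -13->32, delta=45, new_sum=145+(45)=190
Option B: A[1] 10->14, delta=4, new_sum=145+(4)=149
Option C: A[0] 28->20, delta=-8, new_sum=145+(-8)=137
Option D: A[3] 50->-3, delta=-53, new_sum=145+(-53)=92
Option E: A[5] 27->6, delta=-21, new_sum=145+(-21)=124 <-- matches target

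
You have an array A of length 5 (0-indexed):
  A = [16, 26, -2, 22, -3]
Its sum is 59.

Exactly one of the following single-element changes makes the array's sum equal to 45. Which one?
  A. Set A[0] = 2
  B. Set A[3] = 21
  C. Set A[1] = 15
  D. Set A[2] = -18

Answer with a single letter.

Option A: A[0] 16->2, delta=-14, new_sum=59+(-14)=45 <-- matches target
Option B: A[3] 22->21, delta=-1, new_sum=59+(-1)=58
Option C: A[1] 26->15, delta=-11, new_sum=59+(-11)=48
Option D: A[2] -2->-18, delta=-16, new_sum=59+(-16)=43

Answer: A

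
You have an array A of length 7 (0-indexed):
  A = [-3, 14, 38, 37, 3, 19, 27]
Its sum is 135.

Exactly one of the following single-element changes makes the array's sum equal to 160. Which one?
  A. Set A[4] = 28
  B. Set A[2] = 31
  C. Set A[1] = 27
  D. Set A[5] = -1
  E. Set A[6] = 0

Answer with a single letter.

Answer: A

Derivation:
Option A: A[4] 3->28, delta=25, new_sum=135+(25)=160 <-- matches target
Option B: A[2] 38->31, delta=-7, new_sum=135+(-7)=128
Option C: A[1] 14->27, delta=13, new_sum=135+(13)=148
Option D: A[5] 19->-1, delta=-20, new_sum=135+(-20)=115
Option E: A[6] 27->0, delta=-27, new_sum=135+(-27)=108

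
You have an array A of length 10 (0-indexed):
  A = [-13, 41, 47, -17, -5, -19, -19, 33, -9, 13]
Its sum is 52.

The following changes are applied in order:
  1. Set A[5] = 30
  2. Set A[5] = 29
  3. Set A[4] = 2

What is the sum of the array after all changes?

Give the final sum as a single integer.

Answer: 107

Derivation:
Initial sum: 52
Change 1: A[5] -19 -> 30, delta = 49, sum = 101
Change 2: A[5] 30 -> 29, delta = -1, sum = 100
Change 3: A[4] -5 -> 2, delta = 7, sum = 107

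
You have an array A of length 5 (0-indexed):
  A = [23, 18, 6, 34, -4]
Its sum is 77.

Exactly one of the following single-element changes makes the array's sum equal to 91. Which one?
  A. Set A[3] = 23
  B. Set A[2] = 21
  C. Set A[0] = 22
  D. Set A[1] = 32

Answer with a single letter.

Option A: A[3] 34->23, delta=-11, new_sum=77+(-11)=66
Option B: A[2] 6->21, delta=15, new_sum=77+(15)=92
Option C: A[0] 23->22, delta=-1, new_sum=77+(-1)=76
Option D: A[1] 18->32, delta=14, new_sum=77+(14)=91 <-- matches target

Answer: D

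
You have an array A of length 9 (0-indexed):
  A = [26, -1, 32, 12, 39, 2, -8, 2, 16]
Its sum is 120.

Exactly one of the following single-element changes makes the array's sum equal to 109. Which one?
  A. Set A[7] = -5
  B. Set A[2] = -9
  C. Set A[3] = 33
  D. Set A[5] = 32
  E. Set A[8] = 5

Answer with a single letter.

Option A: A[7] 2->-5, delta=-7, new_sum=120+(-7)=113
Option B: A[2] 32->-9, delta=-41, new_sum=120+(-41)=79
Option C: A[3] 12->33, delta=21, new_sum=120+(21)=141
Option D: A[5] 2->32, delta=30, new_sum=120+(30)=150
Option E: A[8] 16->5, delta=-11, new_sum=120+(-11)=109 <-- matches target

Answer: E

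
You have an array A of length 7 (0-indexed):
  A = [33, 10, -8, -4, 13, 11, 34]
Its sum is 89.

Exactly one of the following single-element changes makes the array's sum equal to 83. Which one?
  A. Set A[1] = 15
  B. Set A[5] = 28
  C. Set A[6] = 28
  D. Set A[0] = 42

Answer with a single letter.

Option A: A[1] 10->15, delta=5, new_sum=89+(5)=94
Option B: A[5] 11->28, delta=17, new_sum=89+(17)=106
Option C: A[6] 34->28, delta=-6, new_sum=89+(-6)=83 <-- matches target
Option D: A[0] 33->42, delta=9, new_sum=89+(9)=98

Answer: C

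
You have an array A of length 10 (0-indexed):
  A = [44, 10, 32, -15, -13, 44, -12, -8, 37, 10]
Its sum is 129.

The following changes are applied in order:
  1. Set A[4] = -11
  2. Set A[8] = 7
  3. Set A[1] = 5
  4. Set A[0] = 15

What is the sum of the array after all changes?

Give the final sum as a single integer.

Answer: 67

Derivation:
Initial sum: 129
Change 1: A[4] -13 -> -11, delta = 2, sum = 131
Change 2: A[8] 37 -> 7, delta = -30, sum = 101
Change 3: A[1] 10 -> 5, delta = -5, sum = 96
Change 4: A[0] 44 -> 15, delta = -29, sum = 67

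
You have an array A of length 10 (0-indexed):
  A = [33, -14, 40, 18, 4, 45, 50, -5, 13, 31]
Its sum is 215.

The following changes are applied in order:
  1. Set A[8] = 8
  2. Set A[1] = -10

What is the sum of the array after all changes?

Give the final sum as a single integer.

Initial sum: 215
Change 1: A[8] 13 -> 8, delta = -5, sum = 210
Change 2: A[1] -14 -> -10, delta = 4, sum = 214

Answer: 214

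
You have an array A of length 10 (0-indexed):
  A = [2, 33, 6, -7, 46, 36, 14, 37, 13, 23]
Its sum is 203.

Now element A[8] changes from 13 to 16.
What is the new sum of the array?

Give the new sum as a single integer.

Answer: 206

Derivation:
Old value at index 8: 13
New value at index 8: 16
Delta = 16 - 13 = 3
New sum = old_sum + delta = 203 + (3) = 206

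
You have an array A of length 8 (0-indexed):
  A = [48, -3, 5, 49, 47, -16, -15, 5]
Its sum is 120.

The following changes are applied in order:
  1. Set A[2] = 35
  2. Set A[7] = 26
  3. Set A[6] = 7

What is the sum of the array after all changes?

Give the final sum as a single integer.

Initial sum: 120
Change 1: A[2] 5 -> 35, delta = 30, sum = 150
Change 2: A[7] 5 -> 26, delta = 21, sum = 171
Change 3: A[6] -15 -> 7, delta = 22, sum = 193

Answer: 193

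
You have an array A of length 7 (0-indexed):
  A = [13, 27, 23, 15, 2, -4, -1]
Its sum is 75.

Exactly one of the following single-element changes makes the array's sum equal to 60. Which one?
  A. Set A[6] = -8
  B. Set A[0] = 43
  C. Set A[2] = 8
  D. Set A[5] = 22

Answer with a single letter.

Option A: A[6] -1->-8, delta=-7, new_sum=75+(-7)=68
Option B: A[0] 13->43, delta=30, new_sum=75+(30)=105
Option C: A[2] 23->8, delta=-15, new_sum=75+(-15)=60 <-- matches target
Option D: A[5] -4->22, delta=26, new_sum=75+(26)=101

Answer: C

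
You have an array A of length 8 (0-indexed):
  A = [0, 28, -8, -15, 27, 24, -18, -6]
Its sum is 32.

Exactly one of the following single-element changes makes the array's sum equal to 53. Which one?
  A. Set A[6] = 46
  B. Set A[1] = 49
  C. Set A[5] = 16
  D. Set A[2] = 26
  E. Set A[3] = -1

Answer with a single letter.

Option A: A[6] -18->46, delta=64, new_sum=32+(64)=96
Option B: A[1] 28->49, delta=21, new_sum=32+(21)=53 <-- matches target
Option C: A[5] 24->16, delta=-8, new_sum=32+(-8)=24
Option D: A[2] -8->26, delta=34, new_sum=32+(34)=66
Option E: A[3] -15->-1, delta=14, new_sum=32+(14)=46

Answer: B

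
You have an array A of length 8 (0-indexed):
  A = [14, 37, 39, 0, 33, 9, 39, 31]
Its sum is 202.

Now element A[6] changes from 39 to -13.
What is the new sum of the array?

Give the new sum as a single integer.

Old value at index 6: 39
New value at index 6: -13
Delta = -13 - 39 = -52
New sum = old_sum + delta = 202 + (-52) = 150

Answer: 150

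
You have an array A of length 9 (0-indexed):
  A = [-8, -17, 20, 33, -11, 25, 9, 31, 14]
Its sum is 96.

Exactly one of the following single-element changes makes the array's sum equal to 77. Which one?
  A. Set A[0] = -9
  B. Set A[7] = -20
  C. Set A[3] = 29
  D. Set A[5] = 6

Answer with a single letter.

Option A: A[0] -8->-9, delta=-1, new_sum=96+(-1)=95
Option B: A[7] 31->-20, delta=-51, new_sum=96+(-51)=45
Option C: A[3] 33->29, delta=-4, new_sum=96+(-4)=92
Option D: A[5] 25->6, delta=-19, new_sum=96+(-19)=77 <-- matches target

Answer: D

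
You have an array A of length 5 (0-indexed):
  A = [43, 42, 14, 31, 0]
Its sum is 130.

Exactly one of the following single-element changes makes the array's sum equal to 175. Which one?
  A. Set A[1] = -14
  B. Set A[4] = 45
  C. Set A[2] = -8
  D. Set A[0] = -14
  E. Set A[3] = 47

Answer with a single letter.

Option A: A[1] 42->-14, delta=-56, new_sum=130+(-56)=74
Option B: A[4] 0->45, delta=45, new_sum=130+(45)=175 <-- matches target
Option C: A[2] 14->-8, delta=-22, new_sum=130+(-22)=108
Option D: A[0] 43->-14, delta=-57, new_sum=130+(-57)=73
Option E: A[3] 31->47, delta=16, new_sum=130+(16)=146

Answer: B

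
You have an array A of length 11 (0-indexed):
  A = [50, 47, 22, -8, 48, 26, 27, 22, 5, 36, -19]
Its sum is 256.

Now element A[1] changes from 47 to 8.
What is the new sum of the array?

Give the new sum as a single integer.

Old value at index 1: 47
New value at index 1: 8
Delta = 8 - 47 = -39
New sum = old_sum + delta = 256 + (-39) = 217

Answer: 217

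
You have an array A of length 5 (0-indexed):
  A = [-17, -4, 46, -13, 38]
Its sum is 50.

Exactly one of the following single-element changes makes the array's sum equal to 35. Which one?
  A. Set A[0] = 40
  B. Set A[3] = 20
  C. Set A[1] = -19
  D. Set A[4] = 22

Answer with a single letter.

Option A: A[0] -17->40, delta=57, new_sum=50+(57)=107
Option B: A[3] -13->20, delta=33, new_sum=50+(33)=83
Option C: A[1] -4->-19, delta=-15, new_sum=50+(-15)=35 <-- matches target
Option D: A[4] 38->22, delta=-16, new_sum=50+(-16)=34

Answer: C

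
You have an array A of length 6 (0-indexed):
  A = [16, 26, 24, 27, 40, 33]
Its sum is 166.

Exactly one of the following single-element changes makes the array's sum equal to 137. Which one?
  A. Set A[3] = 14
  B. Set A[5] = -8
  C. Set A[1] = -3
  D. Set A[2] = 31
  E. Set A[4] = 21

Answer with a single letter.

Option A: A[3] 27->14, delta=-13, new_sum=166+(-13)=153
Option B: A[5] 33->-8, delta=-41, new_sum=166+(-41)=125
Option C: A[1] 26->-3, delta=-29, new_sum=166+(-29)=137 <-- matches target
Option D: A[2] 24->31, delta=7, new_sum=166+(7)=173
Option E: A[4] 40->21, delta=-19, new_sum=166+(-19)=147

Answer: C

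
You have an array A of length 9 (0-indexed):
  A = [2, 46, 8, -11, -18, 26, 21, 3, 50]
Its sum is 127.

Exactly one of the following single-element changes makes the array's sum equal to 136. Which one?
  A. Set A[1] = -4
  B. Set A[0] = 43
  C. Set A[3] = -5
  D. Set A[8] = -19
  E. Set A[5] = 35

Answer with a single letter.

Answer: E

Derivation:
Option A: A[1] 46->-4, delta=-50, new_sum=127+(-50)=77
Option B: A[0] 2->43, delta=41, new_sum=127+(41)=168
Option C: A[3] -11->-5, delta=6, new_sum=127+(6)=133
Option D: A[8] 50->-19, delta=-69, new_sum=127+(-69)=58
Option E: A[5] 26->35, delta=9, new_sum=127+(9)=136 <-- matches target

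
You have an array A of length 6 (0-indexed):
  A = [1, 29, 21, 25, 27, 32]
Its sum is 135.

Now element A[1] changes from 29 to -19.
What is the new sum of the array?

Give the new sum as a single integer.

Answer: 87

Derivation:
Old value at index 1: 29
New value at index 1: -19
Delta = -19 - 29 = -48
New sum = old_sum + delta = 135 + (-48) = 87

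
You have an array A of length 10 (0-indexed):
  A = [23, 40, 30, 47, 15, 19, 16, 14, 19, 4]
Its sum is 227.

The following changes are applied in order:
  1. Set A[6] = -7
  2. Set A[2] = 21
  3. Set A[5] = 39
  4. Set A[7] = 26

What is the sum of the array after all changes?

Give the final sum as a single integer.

Initial sum: 227
Change 1: A[6] 16 -> -7, delta = -23, sum = 204
Change 2: A[2] 30 -> 21, delta = -9, sum = 195
Change 3: A[5] 19 -> 39, delta = 20, sum = 215
Change 4: A[7] 14 -> 26, delta = 12, sum = 227

Answer: 227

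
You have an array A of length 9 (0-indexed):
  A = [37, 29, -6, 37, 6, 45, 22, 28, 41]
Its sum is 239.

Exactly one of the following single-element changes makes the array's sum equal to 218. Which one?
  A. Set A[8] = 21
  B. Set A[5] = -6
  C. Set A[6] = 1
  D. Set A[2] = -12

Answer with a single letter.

Option A: A[8] 41->21, delta=-20, new_sum=239+(-20)=219
Option B: A[5] 45->-6, delta=-51, new_sum=239+(-51)=188
Option C: A[6] 22->1, delta=-21, new_sum=239+(-21)=218 <-- matches target
Option D: A[2] -6->-12, delta=-6, new_sum=239+(-6)=233

Answer: C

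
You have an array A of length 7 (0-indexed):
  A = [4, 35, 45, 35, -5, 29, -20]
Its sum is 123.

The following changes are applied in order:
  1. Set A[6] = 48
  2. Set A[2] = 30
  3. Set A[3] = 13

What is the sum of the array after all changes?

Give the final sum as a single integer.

Answer: 154

Derivation:
Initial sum: 123
Change 1: A[6] -20 -> 48, delta = 68, sum = 191
Change 2: A[2] 45 -> 30, delta = -15, sum = 176
Change 3: A[3] 35 -> 13, delta = -22, sum = 154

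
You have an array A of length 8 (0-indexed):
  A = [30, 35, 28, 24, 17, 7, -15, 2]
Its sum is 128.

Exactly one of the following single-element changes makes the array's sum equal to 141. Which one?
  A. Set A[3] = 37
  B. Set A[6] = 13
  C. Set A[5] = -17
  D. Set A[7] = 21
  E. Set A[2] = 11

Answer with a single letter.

Answer: A

Derivation:
Option A: A[3] 24->37, delta=13, new_sum=128+(13)=141 <-- matches target
Option B: A[6] -15->13, delta=28, new_sum=128+(28)=156
Option C: A[5] 7->-17, delta=-24, new_sum=128+(-24)=104
Option D: A[7] 2->21, delta=19, new_sum=128+(19)=147
Option E: A[2] 28->11, delta=-17, new_sum=128+(-17)=111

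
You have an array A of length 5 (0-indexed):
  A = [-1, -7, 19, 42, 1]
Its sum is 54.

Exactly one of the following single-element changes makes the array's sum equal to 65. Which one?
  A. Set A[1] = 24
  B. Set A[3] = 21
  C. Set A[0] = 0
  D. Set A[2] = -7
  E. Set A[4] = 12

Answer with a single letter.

Answer: E

Derivation:
Option A: A[1] -7->24, delta=31, new_sum=54+(31)=85
Option B: A[3] 42->21, delta=-21, new_sum=54+(-21)=33
Option C: A[0] -1->0, delta=1, new_sum=54+(1)=55
Option D: A[2] 19->-7, delta=-26, new_sum=54+(-26)=28
Option E: A[4] 1->12, delta=11, new_sum=54+(11)=65 <-- matches target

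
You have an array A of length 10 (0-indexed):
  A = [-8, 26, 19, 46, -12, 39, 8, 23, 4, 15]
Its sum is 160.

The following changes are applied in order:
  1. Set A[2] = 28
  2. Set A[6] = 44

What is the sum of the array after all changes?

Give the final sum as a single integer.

Answer: 205

Derivation:
Initial sum: 160
Change 1: A[2] 19 -> 28, delta = 9, sum = 169
Change 2: A[6] 8 -> 44, delta = 36, sum = 205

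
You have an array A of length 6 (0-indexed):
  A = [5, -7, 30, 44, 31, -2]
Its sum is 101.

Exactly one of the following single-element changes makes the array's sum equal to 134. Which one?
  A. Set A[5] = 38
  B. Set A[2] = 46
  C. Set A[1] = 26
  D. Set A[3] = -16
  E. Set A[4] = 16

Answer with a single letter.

Option A: A[5] -2->38, delta=40, new_sum=101+(40)=141
Option B: A[2] 30->46, delta=16, new_sum=101+(16)=117
Option C: A[1] -7->26, delta=33, new_sum=101+(33)=134 <-- matches target
Option D: A[3] 44->-16, delta=-60, new_sum=101+(-60)=41
Option E: A[4] 31->16, delta=-15, new_sum=101+(-15)=86

Answer: C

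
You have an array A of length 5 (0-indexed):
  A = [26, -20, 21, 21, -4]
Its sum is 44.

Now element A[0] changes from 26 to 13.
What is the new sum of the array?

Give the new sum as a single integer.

Answer: 31

Derivation:
Old value at index 0: 26
New value at index 0: 13
Delta = 13 - 26 = -13
New sum = old_sum + delta = 44 + (-13) = 31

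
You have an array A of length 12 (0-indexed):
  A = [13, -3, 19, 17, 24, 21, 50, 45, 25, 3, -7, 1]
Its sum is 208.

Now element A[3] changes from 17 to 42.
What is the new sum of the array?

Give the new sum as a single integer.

Answer: 233

Derivation:
Old value at index 3: 17
New value at index 3: 42
Delta = 42 - 17 = 25
New sum = old_sum + delta = 208 + (25) = 233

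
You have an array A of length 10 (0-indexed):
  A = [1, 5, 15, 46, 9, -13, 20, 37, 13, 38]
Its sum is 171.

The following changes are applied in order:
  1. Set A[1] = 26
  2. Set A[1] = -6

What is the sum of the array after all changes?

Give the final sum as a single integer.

Initial sum: 171
Change 1: A[1] 5 -> 26, delta = 21, sum = 192
Change 2: A[1] 26 -> -6, delta = -32, sum = 160

Answer: 160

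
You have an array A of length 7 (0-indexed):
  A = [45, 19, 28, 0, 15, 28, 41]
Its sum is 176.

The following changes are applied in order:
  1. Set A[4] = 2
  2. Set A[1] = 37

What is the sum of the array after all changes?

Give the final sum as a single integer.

Answer: 181

Derivation:
Initial sum: 176
Change 1: A[4] 15 -> 2, delta = -13, sum = 163
Change 2: A[1] 19 -> 37, delta = 18, sum = 181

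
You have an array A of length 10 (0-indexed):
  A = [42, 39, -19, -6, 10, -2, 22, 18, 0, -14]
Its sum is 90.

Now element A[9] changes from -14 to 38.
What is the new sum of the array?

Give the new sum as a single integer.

Answer: 142

Derivation:
Old value at index 9: -14
New value at index 9: 38
Delta = 38 - -14 = 52
New sum = old_sum + delta = 90 + (52) = 142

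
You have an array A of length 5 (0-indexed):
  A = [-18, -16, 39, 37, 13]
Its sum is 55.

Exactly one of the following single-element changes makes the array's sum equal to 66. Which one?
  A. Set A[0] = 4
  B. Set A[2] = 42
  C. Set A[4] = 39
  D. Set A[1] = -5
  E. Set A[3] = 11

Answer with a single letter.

Answer: D

Derivation:
Option A: A[0] -18->4, delta=22, new_sum=55+(22)=77
Option B: A[2] 39->42, delta=3, new_sum=55+(3)=58
Option C: A[4] 13->39, delta=26, new_sum=55+(26)=81
Option D: A[1] -16->-5, delta=11, new_sum=55+(11)=66 <-- matches target
Option E: A[3] 37->11, delta=-26, new_sum=55+(-26)=29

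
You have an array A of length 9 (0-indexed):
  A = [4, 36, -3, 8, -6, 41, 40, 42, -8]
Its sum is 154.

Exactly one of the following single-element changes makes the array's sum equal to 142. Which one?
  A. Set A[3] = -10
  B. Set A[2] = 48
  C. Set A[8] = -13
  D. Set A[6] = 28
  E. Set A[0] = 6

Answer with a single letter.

Option A: A[3] 8->-10, delta=-18, new_sum=154+(-18)=136
Option B: A[2] -3->48, delta=51, new_sum=154+(51)=205
Option C: A[8] -8->-13, delta=-5, new_sum=154+(-5)=149
Option D: A[6] 40->28, delta=-12, new_sum=154+(-12)=142 <-- matches target
Option E: A[0] 4->6, delta=2, new_sum=154+(2)=156

Answer: D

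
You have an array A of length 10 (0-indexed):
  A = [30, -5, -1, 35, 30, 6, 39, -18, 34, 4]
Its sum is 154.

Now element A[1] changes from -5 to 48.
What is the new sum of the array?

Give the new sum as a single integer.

Answer: 207

Derivation:
Old value at index 1: -5
New value at index 1: 48
Delta = 48 - -5 = 53
New sum = old_sum + delta = 154 + (53) = 207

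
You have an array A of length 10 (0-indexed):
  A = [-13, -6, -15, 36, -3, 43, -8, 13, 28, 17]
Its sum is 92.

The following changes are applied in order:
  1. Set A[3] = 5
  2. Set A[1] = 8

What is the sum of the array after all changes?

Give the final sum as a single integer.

Answer: 75

Derivation:
Initial sum: 92
Change 1: A[3] 36 -> 5, delta = -31, sum = 61
Change 2: A[1] -6 -> 8, delta = 14, sum = 75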